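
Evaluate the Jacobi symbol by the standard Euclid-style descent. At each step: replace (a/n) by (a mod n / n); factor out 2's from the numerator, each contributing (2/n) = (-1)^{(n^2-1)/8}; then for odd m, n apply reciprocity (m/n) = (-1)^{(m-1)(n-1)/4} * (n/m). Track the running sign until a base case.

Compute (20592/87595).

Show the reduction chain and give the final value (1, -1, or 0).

1

factor out 2^4: 20592 = 2^4·1287; with 87595 mod 8 = 3, (2/87595) = -1; sign now +1; continue with (1287/87595)
flip (1287/87595) -> (87595/1287): both odd, 1287 mod 4 = 3, 87595 mod 4 = 3, so the flip contributes -1; sign now -1
(87595/1287): 87595 mod 1287 = 79, so (87595/1287) = (79/1287)
flip (79/1287) -> (1287/79): both odd, 79 mod 4 = 3, 1287 mod 4 = 3, so the flip contributes -1; sign now +1
(1287/79): 1287 mod 79 = 23, so (1287/79) = (23/79)
flip (23/79) -> (79/23): both odd, 23 mod 4 = 3, 79 mod 4 = 3, so the flip contributes -1; sign now -1
(79/23): 79 mod 23 = 10, so (79/23) = (10/23)
factor out 2^1: 10 = 2^1·5; with 23 mod 8 = 7, (2/23) = +1; sign now -1; continue with (5/23)
flip (5/23) -> (23/5): both odd, 5 mod 4 = 1, 23 mod 4 = 3, so the flip contributes +1; sign now -1
(23/5): 23 mod 5 = 3, so (23/5) = (3/5)
flip (3/5) -> (5/3): both odd, 3 mod 4 = 3, 5 mod 4 = 1, so the flip contributes +1; sign now -1
(5/3): 5 mod 3 = 2, so (5/3) = (2/3)
factor out 2^1: 2 = 2^1·1; with 3 mod 8 = 3, (2/3) = -1; sign now +1; continue with (1/3)
reached (1/3) = 1, so the symbol is +1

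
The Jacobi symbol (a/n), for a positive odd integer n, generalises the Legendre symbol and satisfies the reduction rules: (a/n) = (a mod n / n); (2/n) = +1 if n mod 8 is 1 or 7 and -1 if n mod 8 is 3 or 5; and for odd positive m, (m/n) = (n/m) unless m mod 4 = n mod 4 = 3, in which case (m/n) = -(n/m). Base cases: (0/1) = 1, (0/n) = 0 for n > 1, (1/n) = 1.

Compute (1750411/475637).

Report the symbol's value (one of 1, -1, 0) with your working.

(1750411/475637): 1750411 mod 475637 = 323500, so (1750411/475637) = (323500/475637)
factor out 2^2: 323500 = 2^2·80875; with 475637 mod 8 = 5, (2/475637) = -1; sign now +1; continue with (80875/475637)
flip (80875/475637) -> (475637/80875): both odd, 80875 mod 4 = 3, 475637 mod 4 = 1, so the flip contributes +1; sign now +1
(475637/80875): 475637 mod 80875 = 71262, so (475637/80875) = (71262/80875)
factor out 2^1: 71262 = 2^1·35631; with 80875 mod 8 = 3, (2/80875) = -1; sign now -1; continue with (35631/80875)
flip (35631/80875) -> (80875/35631): both odd, 35631 mod 4 = 3, 80875 mod 4 = 3, so the flip contributes -1; sign now +1
(80875/35631): 80875 mod 35631 = 9613, so (80875/35631) = (9613/35631)
flip (9613/35631) -> (35631/9613): both odd, 9613 mod 4 = 1, 35631 mod 4 = 3, so the flip contributes +1; sign now +1
(35631/9613): 35631 mod 9613 = 6792, so (35631/9613) = (6792/9613)
factor out 2^3: 6792 = 2^3·849; with 9613 mod 8 = 5, (2/9613) = -1; sign now -1; continue with (849/9613)
flip (849/9613) -> (9613/849): both odd, 849 mod 4 = 1, 9613 mod 4 = 1, so the flip contributes +1; sign now -1
(9613/849): 9613 mod 849 = 274, so (9613/849) = (274/849)
factor out 2^1: 274 = 2^1·137; with 849 mod 8 = 1, (2/849) = +1; sign now -1; continue with (137/849)
flip (137/849) -> (849/137): both odd, 137 mod 4 = 1, 849 mod 4 = 1, so the flip contributes +1; sign now -1
(849/137): 849 mod 137 = 27, so (849/137) = (27/137)
flip (27/137) -> (137/27): both odd, 27 mod 4 = 3, 137 mod 4 = 1, so the flip contributes +1; sign now -1
(137/27): 137 mod 27 = 2, so (137/27) = (2/27)
factor out 2^1: 2 = 2^1·1; with 27 mod 8 = 3, (2/27) = -1; sign now +1; continue with (1/27)
reached (1/27) = 1, so the symbol is +1

1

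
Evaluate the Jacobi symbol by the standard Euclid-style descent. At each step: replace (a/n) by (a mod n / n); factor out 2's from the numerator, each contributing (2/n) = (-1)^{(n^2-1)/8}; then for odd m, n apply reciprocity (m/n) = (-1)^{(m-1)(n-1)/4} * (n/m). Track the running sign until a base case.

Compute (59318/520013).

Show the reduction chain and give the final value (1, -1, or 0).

59318 = 2^1·29659; (2/520013) = -1 since 520013 mod 8 = 5, so (59318/520013) = (-1)^1·(29659/520013); sign now -1
reciprocity: (29659/520013) = +1·(520013/29659) since 29659 mod 4 = 3, 520013 mod 4 = 1; sign now -1
(520013/29659) = (15810/29659)   [reduce mod 29659]
15810 = 2^1·7905; (2/29659) = -1 since 29659 mod 8 = 3, so (15810/29659) = (-1)^1·(7905/29659); sign now +1
reciprocity: (7905/29659) = +1·(29659/7905) since 7905 mod 4 = 1, 29659 mod 4 = 3; sign now +1
(29659/7905) = (5944/7905)   [reduce mod 7905]
5944 = 2^3·743; (2/7905) = +1 since 7905 mod 8 = 1, so (5944/7905) = (+1)^3·(743/7905); sign now +1
reciprocity: (743/7905) = +1·(7905/743) since 743 mod 4 = 3, 7905 mod 4 = 1; sign now +1
(7905/743) = (475/743)   [reduce mod 743]
reciprocity: (475/743) = -1·(743/475) since 475 mod 4 = 3, 743 mod 4 = 3; sign now -1
(743/475) = (268/475)   [reduce mod 475]
268 = 2^2·67; (2/475) = -1 since 475 mod 8 = 3, so (268/475) = (-1)^2·(67/475); sign now -1
reciprocity: (67/475) = -1·(475/67) since 67 mod 4 = 3, 475 mod 4 = 3; sign now +1
(475/67) = (6/67)   [reduce mod 67]
6 = 2^1·3; (2/67) = -1 since 67 mod 8 = 3, so (6/67) = (-1)^1·(3/67); sign now -1
reciprocity: (3/67) = -1·(67/3) since 3 mod 4 = 3, 67 mod 4 = 3; sign now +1
(67/3) = (1/3)   [reduce mod 3]
(1/3) = 1; final value = sign = +1

1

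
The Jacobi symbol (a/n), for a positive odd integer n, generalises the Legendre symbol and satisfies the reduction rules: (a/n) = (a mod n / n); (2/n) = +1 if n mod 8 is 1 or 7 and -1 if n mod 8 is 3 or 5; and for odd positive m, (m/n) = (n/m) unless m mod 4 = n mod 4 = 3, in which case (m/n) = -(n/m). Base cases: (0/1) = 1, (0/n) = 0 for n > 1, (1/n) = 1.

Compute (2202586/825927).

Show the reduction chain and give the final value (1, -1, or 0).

-1

(2202586/825927) = (550732/825927)   [reduce mod 825927]
550732 = 2^2·137683; (2/825927) = +1 since 825927 mod 8 = 7, so (550732/825927) = (+1)^2·(137683/825927); sign now +1
reciprocity: (137683/825927) = -1·(825927/137683) since 137683 mod 4 = 3, 825927 mod 4 = 3; sign now -1
(825927/137683) = (137512/137683)   [reduce mod 137683]
137512 = 2^3·17189; (2/137683) = -1 since 137683 mod 8 = 3, so (137512/137683) = (-1)^3·(17189/137683); sign now +1
reciprocity: (17189/137683) = +1·(137683/17189) since 17189 mod 4 = 1, 137683 mod 4 = 3; sign now +1
(137683/17189) = (171/17189)   [reduce mod 17189]
reciprocity: (171/17189) = +1·(17189/171) since 171 mod 4 = 3, 17189 mod 4 = 1; sign now +1
(17189/171) = (89/171)   [reduce mod 171]
reciprocity: (89/171) = +1·(171/89) since 89 mod 4 = 1, 171 mod 4 = 3; sign now +1
(171/89) = (82/89)   [reduce mod 89]
82 = 2^1·41; (2/89) = +1 since 89 mod 8 = 1, so (82/89) = (+1)^1·(41/89); sign now +1
reciprocity: (41/89) = +1·(89/41) since 41 mod 4 = 1, 89 mod 4 = 1; sign now +1
(89/41) = (7/41)   [reduce mod 41]
reciprocity: (7/41) = +1·(41/7) since 7 mod 4 = 3, 41 mod 4 = 1; sign now +1
(41/7) = (6/7)   [reduce mod 7]
6 = 2^1·3; (2/7) = +1 since 7 mod 8 = 7, so (6/7) = (+1)^1·(3/7); sign now +1
reciprocity: (3/7) = -1·(7/3) since 3 mod 4 = 3, 7 mod 4 = 3; sign now -1
(7/3) = (1/3)   [reduce mod 3]
(1/3) = 1; final value = sign = -1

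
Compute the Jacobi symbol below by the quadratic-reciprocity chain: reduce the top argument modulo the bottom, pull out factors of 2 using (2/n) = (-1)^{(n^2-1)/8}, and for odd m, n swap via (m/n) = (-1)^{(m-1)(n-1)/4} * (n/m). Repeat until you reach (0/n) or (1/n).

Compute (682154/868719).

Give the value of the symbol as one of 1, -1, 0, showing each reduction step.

-1

682154 = 2^1·341077; (2/868719) = +1 since 868719 mod 8 = 7, so (682154/868719) = (+1)^1·(341077/868719); sign now +1
reciprocity: (341077/868719) = +1·(868719/341077) since 341077 mod 4 = 1, 868719 mod 4 = 3; sign now +1
(868719/341077) = (186565/341077)   [reduce mod 341077]
reciprocity: (186565/341077) = +1·(341077/186565) since 186565 mod 4 = 1, 341077 mod 4 = 1; sign now +1
(341077/186565) = (154512/186565)   [reduce mod 186565]
154512 = 2^4·9657; (2/186565) = -1 since 186565 mod 8 = 5, so (154512/186565) = (-1)^4·(9657/186565); sign now +1
reciprocity: (9657/186565) = +1·(186565/9657) since 9657 mod 4 = 1, 186565 mod 4 = 1; sign now +1
(186565/9657) = (3082/9657)   [reduce mod 9657]
3082 = 2^1·1541; (2/9657) = +1 since 9657 mod 8 = 1, so (3082/9657) = (+1)^1·(1541/9657); sign now +1
reciprocity: (1541/9657) = +1·(9657/1541) since 1541 mod 4 = 1, 9657 mod 4 = 1; sign now +1
(9657/1541) = (411/1541)   [reduce mod 1541]
reciprocity: (411/1541) = +1·(1541/411) since 411 mod 4 = 3, 1541 mod 4 = 1; sign now +1
(1541/411) = (308/411)   [reduce mod 411]
308 = 2^2·77; (2/411) = -1 since 411 mod 8 = 3, so (308/411) = (-1)^2·(77/411); sign now +1
reciprocity: (77/411) = +1·(411/77) since 77 mod 4 = 1, 411 mod 4 = 3; sign now +1
(411/77) = (26/77)   [reduce mod 77]
26 = 2^1·13; (2/77) = -1 since 77 mod 8 = 5, so (26/77) = (-1)^1·(13/77); sign now -1
reciprocity: (13/77) = +1·(77/13) since 13 mod 4 = 1, 77 mod 4 = 1; sign now -1
(77/13) = (12/13)   [reduce mod 13]
12 = 2^2·3; (2/13) = -1 since 13 mod 8 = 5, so (12/13) = (-1)^2·(3/13); sign now -1
reciprocity: (3/13) = +1·(13/3) since 3 mod 4 = 3, 13 mod 4 = 1; sign now -1
(13/3) = (1/3)   [reduce mod 3]
(1/3) = 1; final value = sign = -1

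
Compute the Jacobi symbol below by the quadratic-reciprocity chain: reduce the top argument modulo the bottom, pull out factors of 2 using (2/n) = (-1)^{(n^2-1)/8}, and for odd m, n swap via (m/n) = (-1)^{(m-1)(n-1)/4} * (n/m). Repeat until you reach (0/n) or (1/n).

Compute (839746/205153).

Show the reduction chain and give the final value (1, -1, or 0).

(839746/205153) = (19134/205153)   [reduce mod 205153]
19134 = 2^1·9567; (2/205153) = +1 since 205153 mod 8 = 1, so (19134/205153) = (+1)^1·(9567/205153); sign now +1
reciprocity: (9567/205153) = +1·(205153/9567) since 9567 mod 4 = 3, 205153 mod 4 = 1; sign now +1
(205153/9567) = (4246/9567)   [reduce mod 9567]
4246 = 2^1·2123; (2/9567) = +1 since 9567 mod 8 = 7, so (4246/9567) = (+1)^1·(2123/9567); sign now +1
reciprocity: (2123/9567) = -1·(9567/2123) since 2123 mod 4 = 3, 9567 mod 4 = 3; sign now -1
(9567/2123) = (1075/2123)   [reduce mod 2123]
reciprocity: (1075/2123) = -1·(2123/1075) since 1075 mod 4 = 3, 2123 mod 4 = 3; sign now +1
(2123/1075) = (1048/1075)   [reduce mod 1075]
1048 = 2^3·131; (2/1075) = -1 since 1075 mod 8 = 3, so (1048/1075) = (-1)^3·(131/1075); sign now -1
reciprocity: (131/1075) = -1·(1075/131) since 131 mod 4 = 3, 1075 mod 4 = 3; sign now +1
(1075/131) = (27/131)   [reduce mod 131]
reciprocity: (27/131) = -1·(131/27) since 27 mod 4 = 3, 131 mod 4 = 3; sign now -1
(131/27) = (23/27)   [reduce mod 27]
reciprocity: (23/27) = -1·(27/23) since 23 mod 4 = 3, 27 mod 4 = 3; sign now +1
(27/23) = (4/23)   [reduce mod 23]
4 = 2^2·1; (2/23) = +1 since 23 mod 8 = 7, so (4/23) = (+1)^2·(1/23); sign now +1
(1/23) = 1; final value = sign = +1

1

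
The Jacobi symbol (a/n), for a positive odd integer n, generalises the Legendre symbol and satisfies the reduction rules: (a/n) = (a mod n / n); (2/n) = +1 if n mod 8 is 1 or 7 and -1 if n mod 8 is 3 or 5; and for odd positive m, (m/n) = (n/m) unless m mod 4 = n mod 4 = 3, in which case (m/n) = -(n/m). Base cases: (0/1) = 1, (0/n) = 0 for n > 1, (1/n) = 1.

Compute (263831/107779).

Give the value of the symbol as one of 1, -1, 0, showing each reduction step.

(263831/107779) = (48273/107779)   [reduce mod 107779]
reciprocity: (48273/107779) = +1·(107779/48273) since 48273 mod 4 = 1, 107779 mod 4 = 3; sign now +1
(107779/48273) = (11233/48273)   [reduce mod 48273]
reciprocity: (11233/48273) = +1·(48273/11233) since 11233 mod 4 = 1, 48273 mod 4 = 1; sign now +1
(48273/11233) = (3341/11233)   [reduce mod 11233]
reciprocity: (3341/11233) = +1·(11233/3341) since 3341 mod 4 = 1, 11233 mod 4 = 1; sign now +1
(11233/3341) = (1210/3341)   [reduce mod 3341]
1210 = 2^1·605; (2/3341) = -1 since 3341 mod 8 = 5, so (1210/3341) = (-1)^1·(605/3341); sign now -1
reciprocity: (605/3341) = +1·(3341/605) since 605 mod 4 = 1, 3341 mod 4 = 1; sign now -1
(3341/605) = (316/605)   [reduce mod 605]
316 = 2^2·79; (2/605) = -1 since 605 mod 8 = 5, so (316/605) = (-1)^2·(79/605); sign now -1
reciprocity: (79/605) = +1·(605/79) since 79 mod 4 = 3, 605 mod 4 = 1; sign now -1
(605/79) = (52/79)   [reduce mod 79]
52 = 2^2·13; (2/79) = +1 since 79 mod 8 = 7, so (52/79) = (+1)^2·(13/79); sign now -1
reciprocity: (13/79) = +1·(79/13) since 13 mod 4 = 1, 79 mod 4 = 3; sign now -1
(79/13) = (1/13)   [reduce mod 13]
(1/13) = 1; final value = sign = -1

-1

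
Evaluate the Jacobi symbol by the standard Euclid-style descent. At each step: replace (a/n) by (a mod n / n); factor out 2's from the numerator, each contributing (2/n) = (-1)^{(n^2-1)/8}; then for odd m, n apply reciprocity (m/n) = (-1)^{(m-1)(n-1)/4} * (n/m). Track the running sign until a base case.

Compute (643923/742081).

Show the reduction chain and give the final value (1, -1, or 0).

flip (643923/742081) -> (742081/643923): both odd, 643923 mod 4 = 3, 742081 mod 4 = 1, so the flip contributes +1; sign now +1
(742081/643923): 742081 mod 643923 = 98158, so (742081/643923) = (98158/643923)
factor out 2^1: 98158 = 2^1·49079; with 643923 mod 8 = 3, (2/643923) = -1; sign now -1; continue with (49079/643923)
flip (49079/643923) -> (643923/49079): both odd, 49079 mod 4 = 3, 643923 mod 4 = 3, so the flip contributes -1; sign now +1
(643923/49079): 643923 mod 49079 = 5896, so (643923/49079) = (5896/49079)
factor out 2^3: 5896 = 2^3·737; with 49079 mod 8 = 7, (2/49079) = +1; sign now +1; continue with (737/49079)
flip (737/49079) -> (49079/737): both odd, 737 mod 4 = 1, 49079 mod 4 = 3, so the flip contributes +1; sign now +1
(49079/737): 49079 mod 737 = 437, so (49079/737) = (437/737)
flip (437/737) -> (737/437): both odd, 437 mod 4 = 1, 737 mod 4 = 1, so the flip contributes +1; sign now +1
(737/437): 737 mod 437 = 300, so (737/437) = (300/437)
factor out 2^2: 300 = 2^2·75; with 437 mod 8 = 5, (2/437) = -1; sign now +1; continue with (75/437)
flip (75/437) -> (437/75): both odd, 75 mod 4 = 3, 437 mod 4 = 1, so the flip contributes +1; sign now +1
(437/75): 437 mod 75 = 62, so (437/75) = (62/75)
factor out 2^1: 62 = 2^1·31; with 75 mod 8 = 3, (2/75) = -1; sign now -1; continue with (31/75)
flip (31/75) -> (75/31): both odd, 31 mod 4 = 3, 75 mod 4 = 3, so the flip contributes -1; sign now +1
(75/31): 75 mod 31 = 13, so (75/31) = (13/31)
flip (13/31) -> (31/13): both odd, 13 mod 4 = 1, 31 mod 4 = 3, so the flip contributes +1; sign now +1
(31/13): 31 mod 13 = 5, so (31/13) = (5/13)
flip (5/13) -> (13/5): both odd, 5 mod 4 = 1, 13 mod 4 = 1, so the flip contributes +1; sign now +1
(13/5): 13 mod 5 = 3, so (13/5) = (3/5)
flip (3/5) -> (5/3): both odd, 3 mod 4 = 3, 5 mod 4 = 1, so the flip contributes +1; sign now +1
(5/3): 5 mod 3 = 2, so (5/3) = (2/3)
factor out 2^1: 2 = 2^1·1; with 3 mod 8 = 3, (2/3) = -1; sign now -1; continue with (1/3)
reached (1/3) = 1, so the symbol is -1

-1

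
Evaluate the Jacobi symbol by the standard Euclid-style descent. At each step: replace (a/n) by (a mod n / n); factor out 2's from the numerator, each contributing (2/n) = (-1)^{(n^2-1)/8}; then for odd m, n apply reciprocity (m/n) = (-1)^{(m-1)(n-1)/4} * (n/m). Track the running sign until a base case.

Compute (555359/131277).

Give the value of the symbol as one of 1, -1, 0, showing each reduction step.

(555359/131277) = (30251/131277)   [reduce mod 131277]
reciprocity: (30251/131277) = +1·(131277/30251) since 30251 mod 4 = 3, 131277 mod 4 = 1; sign now +1
(131277/30251) = (10273/30251)   [reduce mod 30251]
reciprocity: (10273/30251) = +1·(30251/10273) since 10273 mod 4 = 1, 30251 mod 4 = 3; sign now +1
(30251/10273) = (9705/10273)   [reduce mod 10273]
reciprocity: (9705/10273) = +1·(10273/9705) since 9705 mod 4 = 1, 10273 mod 4 = 1; sign now +1
(10273/9705) = (568/9705)   [reduce mod 9705]
568 = 2^3·71; (2/9705) = +1 since 9705 mod 8 = 1, so (568/9705) = (+1)^3·(71/9705); sign now +1
reciprocity: (71/9705) = +1·(9705/71) since 71 mod 4 = 3, 9705 mod 4 = 1; sign now +1
(9705/71) = (49/71)   [reduce mod 71]
reciprocity: (49/71) = +1·(71/49) since 49 mod 4 = 1, 71 mod 4 = 3; sign now +1
(71/49) = (22/49)   [reduce mod 49]
22 = 2^1·11; (2/49) = +1 since 49 mod 8 = 1, so (22/49) = (+1)^1·(11/49); sign now +1
reciprocity: (11/49) = +1·(49/11) since 11 mod 4 = 3, 49 mod 4 = 1; sign now +1
(49/11) = (5/11)   [reduce mod 11]
reciprocity: (5/11) = +1·(11/5) since 5 mod 4 = 1, 11 mod 4 = 3; sign now +1
(11/5) = (1/5)   [reduce mod 5]
(1/5) = 1; final value = sign = +1

1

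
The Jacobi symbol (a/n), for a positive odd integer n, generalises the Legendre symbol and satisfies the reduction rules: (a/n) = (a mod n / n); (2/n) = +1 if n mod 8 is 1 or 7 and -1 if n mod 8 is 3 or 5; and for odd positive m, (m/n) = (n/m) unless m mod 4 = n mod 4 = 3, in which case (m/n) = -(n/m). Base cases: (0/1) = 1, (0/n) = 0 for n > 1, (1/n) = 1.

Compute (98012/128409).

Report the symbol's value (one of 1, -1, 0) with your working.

98012 = 2^2·24503; (2/128409) = +1 since 128409 mod 8 = 1, so (98012/128409) = (+1)^2·(24503/128409); sign now +1
reciprocity: (24503/128409) = +1·(128409/24503) since 24503 mod 4 = 3, 128409 mod 4 = 1; sign now +1
(128409/24503) = (5894/24503)   [reduce mod 24503]
5894 = 2^1·2947; (2/24503) = +1 since 24503 mod 8 = 7, so (5894/24503) = (+1)^1·(2947/24503); sign now +1
reciprocity: (2947/24503) = -1·(24503/2947) since 2947 mod 4 = 3, 24503 mod 4 = 3; sign now -1
(24503/2947) = (927/2947)   [reduce mod 2947]
reciprocity: (927/2947) = -1·(2947/927) since 927 mod 4 = 3, 2947 mod 4 = 3; sign now +1
(2947/927) = (166/927)   [reduce mod 927]
166 = 2^1·83; (2/927) = +1 since 927 mod 8 = 7, so (166/927) = (+1)^1·(83/927); sign now +1
reciprocity: (83/927) = -1·(927/83) since 83 mod 4 = 3, 927 mod 4 = 3; sign now -1
(927/83) = (14/83)   [reduce mod 83]
14 = 2^1·7; (2/83) = -1 since 83 mod 8 = 3, so (14/83) = (-1)^1·(7/83); sign now +1
reciprocity: (7/83) = -1·(83/7) since 7 mod 4 = 3, 83 mod 4 = 3; sign now -1
(83/7) = (6/7)   [reduce mod 7]
6 = 2^1·3; (2/7) = +1 since 7 mod 8 = 7, so (6/7) = (+1)^1·(3/7); sign now -1
reciprocity: (3/7) = -1·(7/3) since 3 mod 4 = 3, 7 mod 4 = 3; sign now +1
(7/3) = (1/3)   [reduce mod 3]
(1/3) = 1; final value = sign = +1

1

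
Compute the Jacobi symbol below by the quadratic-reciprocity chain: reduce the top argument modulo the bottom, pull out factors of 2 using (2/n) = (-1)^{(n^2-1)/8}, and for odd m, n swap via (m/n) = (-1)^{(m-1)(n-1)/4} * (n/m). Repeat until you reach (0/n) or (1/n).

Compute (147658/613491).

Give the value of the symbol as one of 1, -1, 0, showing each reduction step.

1

147658 = 2^1·73829; (2/613491) = -1 since 613491 mod 8 = 3, so (147658/613491) = (-1)^1·(73829/613491); sign now -1
reciprocity: (73829/613491) = +1·(613491/73829) since 73829 mod 4 = 1, 613491 mod 4 = 3; sign now -1
(613491/73829) = (22859/73829)   [reduce mod 73829]
reciprocity: (22859/73829) = +1·(73829/22859) since 22859 mod 4 = 3, 73829 mod 4 = 1; sign now -1
(73829/22859) = (5252/22859)   [reduce mod 22859]
5252 = 2^2·1313; (2/22859) = -1 since 22859 mod 8 = 3, so (5252/22859) = (-1)^2·(1313/22859); sign now -1
reciprocity: (1313/22859) = +1·(22859/1313) since 1313 mod 4 = 1, 22859 mod 4 = 3; sign now -1
(22859/1313) = (538/1313)   [reduce mod 1313]
538 = 2^1·269; (2/1313) = +1 since 1313 mod 8 = 1, so (538/1313) = (+1)^1·(269/1313); sign now -1
reciprocity: (269/1313) = +1·(1313/269) since 269 mod 4 = 1, 1313 mod 4 = 1; sign now -1
(1313/269) = (237/269)   [reduce mod 269]
reciprocity: (237/269) = +1·(269/237) since 237 mod 4 = 1, 269 mod 4 = 1; sign now -1
(269/237) = (32/237)   [reduce mod 237]
32 = 2^5·1; (2/237) = -1 since 237 mod 8 = 5, so (32/237) = (-1)^5·(1/237); sign now +1
(1/237) = 1; final value = sign = +1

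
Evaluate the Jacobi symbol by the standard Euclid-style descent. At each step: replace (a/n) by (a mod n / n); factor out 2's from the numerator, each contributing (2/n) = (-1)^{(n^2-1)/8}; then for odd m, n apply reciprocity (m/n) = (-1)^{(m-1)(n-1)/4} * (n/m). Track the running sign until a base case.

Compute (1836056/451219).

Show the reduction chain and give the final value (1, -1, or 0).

1

(1836056/451219) = (31180/451219)   [reduce mod 451219]
31180 = 2^2·7795; (2/451219) = -1 since 451219 mod 8 = 3, so (31180/451219) = (-1)^2·(7795/451219); sign now +1
reciprocity: (7795/451219) = -1·(451219/7795) since 7795 mod 4 = 3, 451219 mod 4 = 3; sign now -1
(451219/7795) = (6904/7795)   [reduce mod 7795]
6904 = 2^3·863; (2/7795) = -1 since 7795 mod 8 = 3, so (6904/7795) = (-1)^3·(863/7795); sign now +1
reciprocity: (863/7795) = -1·(7795/863) since 863 mod 4 = 3, 7795 mod 4 = 3; sign now -1
(7795/863) = (28/863)   [reduce mod 863]
28 = 2^2·7; (2/863) = +1 since 863 mod 8 = 7, so (28/863) = (+1)^2·(7/863); sign now -1
reciprocity: (7/863) = -1·(863/7) since 7 mod 4 = 3, 863 mod 4 = 3; sign now +1
(863/7) = (2/7)   [reduce mod 7]
2 = 2^1·1; (2/7) = +1 since 7 mod 8 = 7, so (2/7) = (+1)^1·(1/7); sign now +1
(1/7) = 1; final value = sign = +1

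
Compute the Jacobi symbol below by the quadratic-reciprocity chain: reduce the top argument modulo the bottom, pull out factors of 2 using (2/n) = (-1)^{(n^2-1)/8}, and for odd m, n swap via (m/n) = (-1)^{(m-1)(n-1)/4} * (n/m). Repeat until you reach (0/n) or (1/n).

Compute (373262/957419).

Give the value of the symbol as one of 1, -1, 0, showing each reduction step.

-1

factor out 2^1: 373262 = 2^1·186631; with 957419 mod 8 = 3, (2/957419) = -1; sign now -1; continue with (186631/957419)
flip (186631/957419) -> (957419/186631): both odd, 186631 mod 4 = 3, 957419 mod 4 = 3, so the flip contributes -1; sign now +1
(957419/186631): 957419 mod 186631 = 24264, so (957419/186631) = (24264/186631)
factor out 2^3: 24264 = 2^3·3033; with 186631 mod 8 = 7, (2/186631) = +1; sign now +1; continue with (3033/186631)
flip (3033/186631) -> (186631/3033): both odd, 3033 mod 4 = 1, 186631 mod 4 = 3, so the flip contributes +1; sign now +1
(186631/3033): 186631 mod 3033 = 1618, so (186631/3033) = (1618/3033)
factor out 2^1: 1618 = 2^1·809; with 3033 mod 8 = 1, (2/3033) = +1; sign now +1; continue with (809/3033)
flip (809/3033) -> (3033/809): both odd, 809 mod 4 = 1, 3033 mod 4 = 1, so the flip contributes +1; sign now +1
(3033/809): 3033 mod 809 = 606, so (3033/809) = (606/809)
factor out 2^1: 606 = 2^1·303; with 809 mod 8 = 1, (2/809) = +1; sign now +1; continue with (303/809)
flip (303/809) -> (809/303): both odd, 303 mod 4 = 3, 809 mod 4 = 1, so the flip contributes +1; sign now +1
(809/303): 809 mod 303 = 203, so (809/303) = (203/303)
flip (203/303) -> (303/203): both odd, 203 mod 4 = 3, 303 mod 4 = 3, so the flip contributes -1; sign now -1
(303/203): 303 mod 203 = 100, so (303/203) = (100/203)
factor out 2^2: 100 = 2^2·25; with 203 mod 8 = 3, (2/203) = -1; sign now -1; continue with (25/203)
flip (25/203) -> (203/25): both odd, 25 mod 4 = 1, 203 mod 4 = 3, so the flip contributes +1; sign now -1
(203/25): 203 mod 25 = 3, so (203/25) = (3/25)
flip (3/25) -> (25/3): both odd, 3 mod 4 = 3, 25 mod 4 = 1, so the flip contributes +1; sign now -1
(25/3): 25 mod 3 = 1, so (25/3) = (1/3)
reached (1/3) = 1, so the symbol is -1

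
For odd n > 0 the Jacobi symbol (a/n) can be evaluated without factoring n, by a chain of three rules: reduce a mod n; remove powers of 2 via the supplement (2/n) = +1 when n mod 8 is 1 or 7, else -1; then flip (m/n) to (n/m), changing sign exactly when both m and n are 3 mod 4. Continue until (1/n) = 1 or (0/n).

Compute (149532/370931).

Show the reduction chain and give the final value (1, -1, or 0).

-1

149532 = 2^2·37383; (2/370931) = -1 since 370931 mod 8 = 3, so (149532/370931) = (-1)^2·(37383/370931); sign now +1
reciprocity: (37383/370931) = -1·(370931/37383) since 37383 mod 4 = 3, 370931 mod 4 = 3; sign now -1
(370931/37383) = (34484/37383)   [reduce mod 37383]
34484 = 2^2·8621; (2/37383) = +1 since 37383 mod 8 = 7, so (34484/37383) = (+1)^2·(8621/37383); sign now -1
reciprocity: (8621/37383) = +1·(37383/8621) since 8621 mod 4 = 1, 37383 mod 4 = 3; sign now -1
(37383/8621) = (2899/8621)   [reduce mod 8621]
reciprocity: (2899/8621) = +1·(8621/2899) since 2899 mod 4 = 3, 8621 mod 4 = 1; sign now -1
(8621/2899) = (2823/2899)   [reduce mod 2899]
reciprocity: (2823/2899) = -1·(2899/2823) since 2823 mod 4 = 3, 2899 mod 4 = 3; sign now +1
(2899/2823) = (76/2823)   [reduce mod 2823]
76 = 2^2·19; (2/2823) = +1 since 2823 mod 8 = 7, so (76/2823) = (+1)^2·(19/2823); sign now +1
reciprocity: (19/2823) = -1·(2823/19) since 19 mod 4 = 3, 2823 mod 4 = 3; sign now -1
(2823/19) = (11/19)   [reduce mod 19]
reciprocity: (11/19) = -1·(19/11) since 11 mod 4 = 3, 19 mod 4 = 3; sign now +1
(19/11) = (8/11)   [reduce mod 11]
8 = 2^3·1; (2/11) = -1 since 11 mod 8 = 3, so (8/11) = (-1)^3·(1/11); sign now -1
(1/11) = 1; final value = sign = -1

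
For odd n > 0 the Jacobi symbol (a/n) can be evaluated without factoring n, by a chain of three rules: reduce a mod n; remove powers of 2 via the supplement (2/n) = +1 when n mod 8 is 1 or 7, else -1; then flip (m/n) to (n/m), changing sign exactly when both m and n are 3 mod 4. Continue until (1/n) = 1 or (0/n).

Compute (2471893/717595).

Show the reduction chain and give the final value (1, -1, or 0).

(2471893/717595) = (319108/717595)   [reduce mod 717595]
319108 = 2^2·79777; (2/717595) = -1 since 717595 mod 8 = 3, so (319108/717595) = (-1)^2·(79777/717595); sign now +1
reciprocity: (79777/717595) = +1·(717595/79777) since 79777 mod 4 = 1, 717595 mod 4 = 3; sign now +1
(717595/79777) = (79379/79777)   [reduce mod 79777]
reciprocity: (79379/79777) = +1·(79777/79379) since 79379 mod 4 = 3, 79777 mod 4 = 1; sign now +1
(79777/79379) = (398/79379)   [reduce mod 79379]
398 = 2^1·199; (2/79379) = -1 since 79379 mod 8 = 3, so (398/79379) = (-1)^1·(199/79379); sign now -1
reciprocity: (199/79379) = -1·(79379/199) since 199 mod 4 = 3, 79379 mod 4 = 3; sign now +1
(79379/199) = (177/199)   [reduce mod 199]
reciprocity: (177/199) = +1·(199/177) since 177 mod 4 = 1, 199 mod 4 = 3; sign now +1
(199/177) = (22/177)   [reduce mod 177]
22 = 2^1·11; (2/177) = +1 since 177 mod 8 = 1, so (22/177) = (+1)^1·(11/177); sign now +1
reciprocity: (11/177) = +1·(177/11) since 11 mod 4 = 3, 177 mod 4 = 1; sign now +1
(177/11) = (1/11)   [reduce mod 11]
(1/11) = 1; final value = sign = +1

1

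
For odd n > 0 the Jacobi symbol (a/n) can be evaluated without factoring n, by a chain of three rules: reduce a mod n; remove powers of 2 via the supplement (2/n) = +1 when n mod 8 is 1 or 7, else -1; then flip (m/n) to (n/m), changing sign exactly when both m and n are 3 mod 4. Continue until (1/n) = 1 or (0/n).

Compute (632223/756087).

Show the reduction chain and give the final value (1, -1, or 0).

reciprocity: (632223/756087) = -1·(756087/632223) since 632223 mod 4 = 3, 756087 mod 4 = 3; sign now -1
(756087/632223) = (123864/632223)   [reduce mod 632223]
123864 = 2^3·15483; (2/632223) = +1 since 632223 mod 8 = 7, so (123864/632223) = (+1)^3·(15483/632223); sign now -1
reciprocity: (15483/632223) = -1·(632223/15483) since 15483 mod 4 = 3, 632223 mod 4 = 3; sign now +1
(632223/15483) = (12903/15483)   [reduce mod 15483]
reciprocity: (12903/15483) = -1·(15483/12903) since 12903 mod 4 = 3, 15483 mod 4 = 3; sign now -1
(15483/12903) = (2580/12903)   [reduce mod 12903]
2580 = 2^2·645; (2/12903) = +1 since 12903 mod 8 = 7, so (2580/12903) = (+1)^2·(645/12903); sign now -1
reciprocity: (645/12903) = +1·(12903/645) since 645 mod 4 = 1, 12903 mod 4 = 3; sign now -1
(12903/645) = (3/645)   [reduce mod 645]
reciprocity: (3/645) = +1·(645/3) since 3 mod 4 = 3, 645 mod 4 = 1; sign now -1
(645/3) = (0/3)   [reduce mod 3]
(0/3) = 0   [gcd(a, n) > 1]; final value = 0

0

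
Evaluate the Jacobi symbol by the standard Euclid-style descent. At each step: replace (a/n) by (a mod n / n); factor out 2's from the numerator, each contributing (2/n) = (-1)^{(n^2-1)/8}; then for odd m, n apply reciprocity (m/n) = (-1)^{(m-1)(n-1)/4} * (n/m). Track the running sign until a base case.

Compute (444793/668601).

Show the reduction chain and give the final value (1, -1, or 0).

-1

flip (444793/668601) -> (668601/444793): both odd, 444793 mod 4 = 1, 668601 mod 4 = 1, so the flip contributes +1; sign now +1
(668601/444793): 668601 mod 444793 = 223808, so (668601/444793) = (223808/444793)
factor out 2^6: 223808 = 2^6·3497; with 444793 mod 8 = 1, (2/444793) = +1; sign now +1; continue with (3497/444793)
flip (3497/444793) -> (444793/3497): both odd, 3497 mod 4 = 1, 444793 mod 4 = 1, so the flip contributes +1; sign now +1
(444793/3497): 444793 mod 3497 = 674, so (444793/3497) = (674/3497)
factor out 2^1: 674 = 2^1·337; with 3497 mod 8 = 1, (2/3497) = +1; sign now +1; continue with (337/3497)
flip (337/3497) -> (3497/337): both odd, 337 mod 4 = 1, 3497 mod 4 = 1, so the flip contributes +1; sign now +1
(3497/337): 3497 mod 337 = 127, so (3497/337) = (127/337)
flip (127/337) -> (337/127): both odd, 127 mod 4 = 3, 337 mod 4 = 1, so the flip contributes +1; sign now +1
(337/127): 337 mod 127 = 83, so (337/127) = (83/127)
flip (83/127) -> (127/83): both odd, 83 mod 4 = 3, 127 mod 4 = 3, so the flip contributes -1; sign now -1
(127/83): 127 mod 83 = 44, so (127/83) = (44/83)
factor out 2^2: 44 = 2^2·11; with 83 mod 8 = 3, (2/83) = -1; sign now -1; continue with (11/83)
flip (11/83) -> (83/11): both odd, 11 mod 4 = 3, 83 mod 4 = 3, so the flip contributes -1; sign now +1
(83/11): 83 mod 11 = 6, so (83/11) = (6/11)
factor out 2^1: 6 = 2^1·3; with 11 mod 8 = 3, (2/11) = -1; sign now -1; continue with (3/11)
flip (3/11) -> (11/3): both odd, 3 mod 4 = 3, 11 mod 4 = 3, so the flip contributes -1; sign now +1
(11/3): 11 mod 3 = 2, so (11/3) = (2/3)
factor out 2^1: 2 = 2^1·1; with 3 mod 8 = 3, (2/3) = -1; sign now -1; continue with (1/3)
reached (1/3) = 1, so the symbol is -1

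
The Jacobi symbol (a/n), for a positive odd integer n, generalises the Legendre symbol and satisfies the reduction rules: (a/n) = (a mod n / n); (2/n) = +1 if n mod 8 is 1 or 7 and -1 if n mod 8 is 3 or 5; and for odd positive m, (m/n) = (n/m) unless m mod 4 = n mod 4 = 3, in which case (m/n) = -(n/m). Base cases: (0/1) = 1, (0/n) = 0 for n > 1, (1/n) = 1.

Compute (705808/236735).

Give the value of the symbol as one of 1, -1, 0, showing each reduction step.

-1

(705808/236735): 705808 mod 236735 = 232338, so (705808/236735) = (232338/236735)
factor out 2^1: 232338 = 2^1·116169; with 236735 mod 8 = 7, (2/236735) = +1; sign now +1; continue with (116169/236735)
flip (116169/236735) -> (236735/116169): both odd, 116169 mod 4 = 1, 236735 mod 4 = 3, so the flip contributes +1; sign now +1
(236735/116169): 236735 mod 116169 = 4397, so (236735/116169) = (4397/116169)
flip (4397/116169) -> (116169/4397): both odd, 4397 mod 4 = 1, 116169 mod 4 = 1, so the flip contributes +1; sign now +1
(116169/4397): 116169 mod 4397 = 1847, so (116169/4397) = (1847/4397)
flip (1847/4397) -> (4397/1847): both odd, 1847 mod 4 = 3, 4397 mod 4 = 1, so the flip contributes +1; sign now +1
(4397/1847): 4397 mod 1847 = 703, so (4397/1847) = (703/1847)
flip (703/1847) -> (1847/703): both odd, 703 mod 4 = 3, 1847 mod 4 = 3, so the flip contributes -1; sign now -1
(1847/703): 1847 mod 703 = 441, so (1847/703) = (441/703)
flip (441/703) -> (703/441): both odd, 441 mod 4 = 1, 703 mod 4 = 3, so the flip contributes +1; sign now -1
(703/441): 703 mod 441 = 262, so (703/441) = (262/441)
factor out 2^1: 262 = 2^1·131; with 441 mod 8 = 1, (2/441) = +1; sign now -1; continue with (131/441)
flip (131/441) -> (441/131): both odd, 131 mod 4 = 3, 441 mod 4 = 1, so the flip contributes +1; sign now -1
(441/131): 441 mod 131 = 48, so (441/131) = (48/131)
factor out 2^4: 48 = 2^4·3; with 131 mod 8 = 3, (2/131) = -1; sign now -1; continue with (3/131)
flip (3/131) -> (131/3): both odd, 3 mod 4 = 3, 131 mod 4 = 3, so the flip contributes -1; sign now +1
(131/3): 131 mod 3 = 2, so (131/3) = (2/3)
factor out 2^1: 2 = 2^1·1; with 3 mod 8 = 3, (2/3) = -1; sign now -1; continue with (1/3)
reached (1/3) = 1, so the symbol is -1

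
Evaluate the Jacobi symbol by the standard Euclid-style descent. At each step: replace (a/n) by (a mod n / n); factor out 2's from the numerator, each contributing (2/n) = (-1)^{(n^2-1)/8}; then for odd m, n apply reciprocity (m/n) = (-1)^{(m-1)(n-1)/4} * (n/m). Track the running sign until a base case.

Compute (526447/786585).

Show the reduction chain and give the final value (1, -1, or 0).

flip (526447/786585) -> (786585/526447): both odd, 526447 mod 4 = 3, 786585 mod 4 = 1, so the flip contributes +1; sign now +1
(786585/526447): 786585 mod 526447 = 260138, so (786585/526447) = (260138/526447)
factor out 2^1: 260138 = 2^1·130069; with 526447 mod 8 = 7, (2/526447) = +1; sign now +1; continue with (130069/526447)
flip (130069/526447) -> (526447/130069): both odd, 130069 mod 4 = 1, 526447 mod 4 = 3, so the flip contributes +1; sign now +1
(526447/130069): 526447 mod 130069 = 6171, so (526447/130069) = (6171/130069)
flip (6171/130069) -> (130069/6171): both odd, 6171 mod 4 = 3, 130069 mod 4 = 1, so the flip contributes +1; sign now +1
(130069/6171): 130069 mod 6171 = 478, so (130069/6171) = (478/6171)
factor out 2^1: 478 = 2^1·239; with 6171 mod 8 = 3, (2/6171) = -1; sign now -1; continue with (239/6171)
flip (239/6171) -> (6171/239): both odd, 239 mod 4 = 3, 6171 mod 4 = 3, so the flip contributes -1; sign now +1
(6171/239): 6171 mod 239 = 196, so (6171/239) = (196/239)
factor out 2^2: 196 = 2^2·49; with 239 mod 8 = 7, (2/239) = +1; sign now +1; continue with (49/239)
flip (49/239) -> (239/49): both odd, 49 mod 4 = 1, 239 mod 4 = 3, so the flip contributes +1; sign now +1
(239/49): 239 mod 49 = 43, so (239/49) = (43/49)
flip (43/49) -> (49/43): both odd, 43 mod 4 = 3, 49 mod 4 = 1, so the flip contributes +1; sign now +1
(49/43): 49 mod 43 = 6, so (49/43) = (6/43)
factor out 2^1: 6 = 2^1·3; with 43 mod 8 = 3, (2/43) = -1; sign now -1; continue with (3/43)
flip (3/43) -> (43/3): both odd, 3 mod 4 = 3, 43 mod 4 = 3, so the flip contributes -1; sign now +1
(43/3): 43 mod 3 = 1, so (43/3) = (1/3)
reached (1/3) = 1, so the symbol is +1

1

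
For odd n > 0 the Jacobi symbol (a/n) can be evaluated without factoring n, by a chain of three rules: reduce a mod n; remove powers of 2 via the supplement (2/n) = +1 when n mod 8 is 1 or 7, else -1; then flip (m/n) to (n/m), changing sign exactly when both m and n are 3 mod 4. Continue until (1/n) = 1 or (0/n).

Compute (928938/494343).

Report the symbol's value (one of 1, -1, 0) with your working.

(928938/494343) = (434595/494343)   [reduce mod 494343]
reciprocity: (434595/494343) = -1·(494343/434595) since 434595 mod 4 = 3, 494343 mod 4 = 3; sign now -1
(494343/434595) = (59748/434595)   [reduce mod 434595]
59748 = 2^2·14937; (2/434595) = -1 since 434595 mod 8 = 3, so (59748/434595) = (-1)^2·(14937/434595); sign now -1
reciprocity: (14937/434595) = +1·(434595/14937) since 14937 mod 4 = 1, 434595 mod 4 = 3; sign now -1
(434595/14937) = (1422/14937)   [reduce mod 14937]
1422 = 2^1·711; (2/14937) = +1 since 14937 mod 8 = 1, so (1422/14937) = (+1)^1·(711/14937); sign now -1
reciprocity: (711/14937) = +1·(14937/711) since 711 mod 4 = 3, 14937 mod 4 = 1; sign now -1
(14937/711) = (6/711)   [reduce mod 711]
6 = 2^1·3; (2/711) = +1 since 711 mod 8 = 7, so (6/711) = (+1)^1·(3/711); sign now -1
reciprocity: (3/711) = -1·(711/3) since 3 mod 4 = 3, 711 mod 4 = 3; sign now +1
(711/3) = (0/3)   [reduce mod 3]
(0/3) = 0   [gcd(a, n) > 1]; final value = 0

0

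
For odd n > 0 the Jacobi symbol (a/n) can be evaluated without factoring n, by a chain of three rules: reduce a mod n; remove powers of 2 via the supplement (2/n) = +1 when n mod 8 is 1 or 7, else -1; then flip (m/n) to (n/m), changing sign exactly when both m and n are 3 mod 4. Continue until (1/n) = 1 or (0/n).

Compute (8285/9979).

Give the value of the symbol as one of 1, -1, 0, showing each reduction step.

-1

reciprocity: (8285/9979) = +1·(9979/8285) since 8285 mod 4 = 1, 9979 mod 4 = 3; sign now +1
(9979/8285) = (1694/8285)   [reduce mod 8285]
1694 = 2^1·847; (2/8285) = -1 since 8285 mod 8 = 5, so (1694/8285) = (-1)^1·(847/8285); sign now -1
reciprocity: (847/8285) = +1·(8285/847) since 847 mod 4 = 3, 8285 mod 4 = 1; sign now -1
(8285/847) = (662/847)   [reduce mod 847]
662 = 2^1·331; (2/847) = +1 since 847 mod 8 = 7, so (662/847) = (+1)^1·(331/847); sign now -1
reciprocity: (331/847) = -1·(847/331) since 331 mod 4 = 3, 847 mod 4 = 3; sign now +1
(847/331) = (185/331)   [reduce mod 331]
reciprocity: (185/331) = +1·(331/185) since 185 mod 4 = 1, 331 mod 4 = 3; sign now +1
(331/185) = (146/185)   [reduce mod 185]
146 = 2^1·73; (2/185) = +1 since 185 mod 8 = 1, so (146/185) = (+1)^1·(73/185); sign now +1
reciprocity: (73/185) = +1·(185/73) since 73 mod 4 = 1, 185 mod 4 = 1; sign now +1
(185/73) = (39/73)   [reduce mod 73]
reciprocity: (39/73) = +1·(73/39) since 39 mod 4 = 3, 73 mod 4 = 1; sign now +1
(73/39) = (34/39)   [reduce mod 39]
34 = 2^1·17; (2/39) = +1 since 39 mod 8 = 7, so (34/39) = (+1)^1·(17/39); sign now +1
reciprocity: (17/39) = +1·(39/17) since 17 mod 4 = 1, 39 mod 4 = 3; sign now +1
(39/17) = (5/17)   [reduce mod 17]
reciprocity: (5/17) = +1·(17/5) since 5 mod 4 = 1, 17 mod 4 = 1; sign now +1
(17/5) = (2/5)   [reduce mod 5]
2 = 2^1·1; (2/5) = -1 since 5 mod 8 = 5, so (2/5) = (-1)^1·(1/5); sign now -1
(1/5) = 1; final value = sign = -1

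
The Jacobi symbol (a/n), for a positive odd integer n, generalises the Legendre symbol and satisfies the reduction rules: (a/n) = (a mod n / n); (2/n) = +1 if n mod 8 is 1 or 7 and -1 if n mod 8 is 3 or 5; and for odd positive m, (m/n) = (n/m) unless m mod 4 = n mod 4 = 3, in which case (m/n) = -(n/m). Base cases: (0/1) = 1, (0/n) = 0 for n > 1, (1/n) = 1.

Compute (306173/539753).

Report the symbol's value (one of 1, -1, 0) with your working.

flip (306173/539753) -> (539753/306173): both odd, 306173 mod 4 = 1, 539753 mod 4 = 1, so the flip contributes +1; sign now +1
(539753/306173): 539753 mod 306173 = 233580, so (539753/306173) = (233580/306173)
factor out 2^2: 233580 = 2^2·58395; with 306173 mod 8 = 5, (2/306173) = -1; sign now +1; continue with (58395/306173)
flip (58395/306173) -> (306173/58395): both odd, 58395 mod 4 = 3, 306173 mod 4 = 1, so the flip contributes +1; sign now +1
(306173/58395): 306173 mod 58395 = 14198, so (306173/58395) = (14198/58395)
factor out 2^1: 14198 = 2^1·7099; with 58395 mod 8 = 3, (2/58395) = -1; sign now -1; continue with (7099/58395)
flip (7099/58395) -> (58395/7099): both odd, 7099 mod 4 = 3, 58395 mod 4 = 3, so the flip contributes -1; sign now +1
(58395/7099): 58395 mod 7099 = 1603, so (58395/7099) = (1603/7099)
flip (1603/7099) -> (7099/1603): both odd, 1603 mod 4 = 3, 7099 mod 4 = 3, so the flip contributes -1; sign now -1
(7099/1603): 7099 mod 1603 = 687, so (7099/1603) = (687/1603)
flip (687/1603) -> (1603/687): both odd, 687 mod 4 = 3, 1603 mod 4 = 3, so the flip contributes -1; sign now +1
(1603/687): 1603 mod 687 = 229, so (1603/687) = (229/687)
flip (229/687) -> (687/229): both odd, 229 mod 4 = 1, 687 mod 4 = 3, so the flip contributes +1; sign now +1
(687/229): 687 mod 229 = 0, so (687/229) = (0/229)
reached (0/229); gcd(a, n) > 1, so (0/229) = 0 and the symbol is 0

0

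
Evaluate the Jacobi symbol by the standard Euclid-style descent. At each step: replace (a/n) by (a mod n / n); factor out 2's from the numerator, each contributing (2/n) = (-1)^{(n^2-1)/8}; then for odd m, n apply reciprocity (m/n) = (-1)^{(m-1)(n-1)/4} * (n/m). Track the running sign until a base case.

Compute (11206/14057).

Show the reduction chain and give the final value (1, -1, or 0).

1

11206 = 2^1·5603; (2/14057) = +1 since 14057 mod 8 = 1, so (11206/14057) = (+1)^1·(5603/14057); sign now +1
reciprocity: (5603/14057) = +1·(14057/5603) since 5603 mod 4 = 3, 14057 mod 4 = 1; sign now +1
(14057/5603) = (2851/5603)   [reduce mod 5603]
reciprocity: (2851/5603) = -1·(5603/2851) since 2851 mod 4 = 3, 5603 mod 4 = 3; sign now -1
(5603/2851) = (2752/2851)   [reduce mod 2851]
2752 = 2^6·43; (2/2851) = -1 since 2851 mod 8 = 3, so (2752/2851) = (-1)^6·(43/2851); sign now -1
reciprocity: (43/2851) = -1·(2851/43) since 43 mod 4 = 3, 2851 mod 4 = 3; sign now +1
(2851/43) = (13/43)   [reduce mod 43]
reciprocity: (13/43) = +1·(43/13) since 13 mod 4 = 1, 43 mod 4 = 3; sign now +1
(43/13) = (4/13)   [reduce mod 13]
4 = 2^2·1; (2/13) = -1 since 13 mod 8 = 5, so (4/13) = (-1)^2·(1/13); sign now +1
(1/13) = 1; final value = sign = +1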